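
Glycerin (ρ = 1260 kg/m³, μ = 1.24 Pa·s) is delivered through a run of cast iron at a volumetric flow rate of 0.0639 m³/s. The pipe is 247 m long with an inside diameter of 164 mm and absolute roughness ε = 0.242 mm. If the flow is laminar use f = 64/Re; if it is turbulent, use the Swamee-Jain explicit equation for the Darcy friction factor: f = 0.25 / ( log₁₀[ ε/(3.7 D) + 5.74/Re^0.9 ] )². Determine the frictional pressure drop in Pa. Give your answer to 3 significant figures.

ΔP ≈ 1.10×10^6 Pa

Cross-sectional area A = πD²/4 = π(0.164)²/4 = 0.02112 m²; mean velocity V = Q/A = 0.0639/0.02112 = 3.025 m/s.
Reynolds number Re = ρVD/μ = 1260 · 3.025 · 0.164 / 1.24 = 504.1.
Re < 2300 → laminar flow, so f = 64/Re = 64/504.1 = 0.127 (the turbulent correlation is not needed).
Darcy-Weisbach: ΔP = f(L/D)(ρV²/2) = 0.127·(247/0.164)·(1260·3.025²/2) = 0.127·1506·5765 = 1.102e+06 Pa.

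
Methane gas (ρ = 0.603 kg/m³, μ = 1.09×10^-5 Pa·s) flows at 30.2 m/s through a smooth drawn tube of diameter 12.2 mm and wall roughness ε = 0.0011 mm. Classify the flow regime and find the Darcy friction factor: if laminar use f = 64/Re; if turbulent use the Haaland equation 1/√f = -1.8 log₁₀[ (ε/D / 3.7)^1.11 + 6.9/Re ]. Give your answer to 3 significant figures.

f ≈ 0.0258

Re = ρVD/μ = 0.603·30.2·0.0122/1.09e-05 = 2.038e+04.
Re > 4000 → turbulent. ε/D = 1.1e-06/0.0122 = 9.02e-05; Haaland: 1/√f = -1.8 log₁₀[7.57e-06 + 0.000339] = 6.229, so f = 0.02577.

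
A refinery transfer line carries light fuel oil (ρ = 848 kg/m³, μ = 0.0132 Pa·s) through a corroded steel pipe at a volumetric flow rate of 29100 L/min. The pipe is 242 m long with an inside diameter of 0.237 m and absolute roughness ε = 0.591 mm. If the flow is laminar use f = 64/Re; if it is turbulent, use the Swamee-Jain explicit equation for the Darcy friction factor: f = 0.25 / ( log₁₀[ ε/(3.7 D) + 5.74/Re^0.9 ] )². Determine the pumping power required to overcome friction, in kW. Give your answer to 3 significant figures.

P ≈ 659 kW

Q = 29100 L/min = 29100/60000 = 0.485 m³/s.
Cross-sectional area A = πD²/4 = π(0.237)²/4 = 0.04412 m²; mean velocity V = Q/A = 0.485/0.04412 = 10.99 m/s.
Reynolds number Re = ρVD/μ = 848 · 10.99 · 0.237 / 0.0132 = 1.674e+05.
Re > 4000 → turbulent. Relative roughness ε/D = 0.000591/0.237 = 0.00249. Swamee-Jain: f = 0.25/(log₁₀[0.00249/3.7 + 5.74/1.674e+05^0.9])² = 0.25/(log₁₀[0.000674 + 0.000114])² = 0.25/(-3.103)² = 0.02596.
Darcy-Weisbach: ΔP = f(L/D)(ρV²/2) = 0.02596·(242/0.237)·(848·10.99²/2) = 0.02596·1021·5.125e+04 = 1.358e+06 Pa.
Pumping power P = QΔP = 0.485·1.358e+06 = 658800 W = 659 kW.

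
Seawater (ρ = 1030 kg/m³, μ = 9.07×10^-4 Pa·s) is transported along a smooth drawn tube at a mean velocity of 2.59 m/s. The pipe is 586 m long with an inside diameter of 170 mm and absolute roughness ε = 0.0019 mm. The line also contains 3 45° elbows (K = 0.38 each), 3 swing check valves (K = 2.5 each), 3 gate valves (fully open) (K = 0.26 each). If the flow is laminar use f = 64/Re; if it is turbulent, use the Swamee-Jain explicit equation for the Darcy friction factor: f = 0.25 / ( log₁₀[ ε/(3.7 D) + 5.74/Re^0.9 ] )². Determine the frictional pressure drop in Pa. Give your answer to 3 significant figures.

Reynolds number Re = ρVD/μ = 1030 · 2.59 · 0.17 / 0.000907 = 5e+05.
Re > 4000 → turbulent. Relative roughness ε/D = 1.9e-06/0.17 = 1.12e-05. Swamee-Jain: f = 0.25/(log₁₀[1.12e-05/3.7 + 5.74/5e+05^0.9])² = 0.25/(log₁₀[3.02e-06 + 4.26e-05])² = 0.25/(-4.34)² = 0.01327.
Total minor-loss coefficient ΣK = 3·0.38 + 3·2.5 + 3·0.26 = 9.42.
ΔP = [f·L/D + ΣK]·(ρV²/2) = [0.01327·586/0.17 + 9.42]·(1030·2.59²/2) = [45.74 + 9.42]·3455 = 1.906e+05 Pa.

ΔP ≈ 191000 Pa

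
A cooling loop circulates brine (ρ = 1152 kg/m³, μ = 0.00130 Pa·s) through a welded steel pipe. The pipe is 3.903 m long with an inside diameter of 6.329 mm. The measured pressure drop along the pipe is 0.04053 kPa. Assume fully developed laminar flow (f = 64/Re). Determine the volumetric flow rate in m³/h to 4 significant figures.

Q ≈ 0.001132 m³/h

For laminar flow, f = 64/Re with Re = ρVD/μ, so Darcy-Weisbach reduces to ΔP = 32μLV/D². Solving for V: V = ΔP·D²/(32μL) = 40.53·(0.006329)²/(32·0.0013·3.903) = 0.009999 m/s.
Check: Re = ρVD/μ = 1152·0.009999·0.006329/0.0013 = 56.08 < 2300, so the laminar assumption holds.
Q = V·A = 0.009999·(π/4·0.006329²) = 3.146e-07 m³/s = 0.001132 m³/h.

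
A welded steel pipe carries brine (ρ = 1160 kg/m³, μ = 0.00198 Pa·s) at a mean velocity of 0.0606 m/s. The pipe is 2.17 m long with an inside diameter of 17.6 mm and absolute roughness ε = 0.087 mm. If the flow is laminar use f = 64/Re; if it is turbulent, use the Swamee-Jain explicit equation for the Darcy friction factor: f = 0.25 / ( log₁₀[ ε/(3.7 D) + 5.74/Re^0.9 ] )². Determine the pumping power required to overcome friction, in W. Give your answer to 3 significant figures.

P ≈ 3.97×10^-4 W

Reynolds number Re = ρVD/μ = 1160 · 0.0606 · 0.0176 / 0.00198 = 624.9.
Re < 2300 → laminar flow, so f = 64/Re = 64/624.9 = 0.1024 (the turbulent correlation is not needed).
Darcy-Weisbach: ΔP = f(L/D)(ρV²/2) = 0.1024·(2.17/0.0176)·(1160·0.0606²/2) = 0.1024·123.3·2.13 = 26.9 Pa.
Q = V·A = 0.0606·0.0002433 = 1.474e-05 m³/s.
Pumping power P = QΔP = 1.474e-05·26.9 = 3.966×10^-4 W = 3.97×10^-4 W.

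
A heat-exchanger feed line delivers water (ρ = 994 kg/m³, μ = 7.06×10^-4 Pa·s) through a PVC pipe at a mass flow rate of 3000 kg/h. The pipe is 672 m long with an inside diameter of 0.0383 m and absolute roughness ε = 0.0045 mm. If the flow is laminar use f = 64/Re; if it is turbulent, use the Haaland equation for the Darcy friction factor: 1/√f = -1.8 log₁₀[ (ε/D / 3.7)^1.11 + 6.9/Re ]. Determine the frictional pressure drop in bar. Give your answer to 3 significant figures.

ΔP ≈ 1.02 bar

ṁ = 3000 kg/h = 3000/3600 = 0.8333 kg/s.
A = πD²/4 = π(0.0383)²/4 = 0.001152 m²; mean velocity V = ṁ/(ρA) = 0.8333/(994 · 0.001152) = 0.7277 m/s.
Reynolds number Re = ρVD/μ = 994 · 0.7277 · 0.0383 / 0.000706 = 3.924e+04.
Re > 4000 → turbulent. Relative roughness ε/D = 4.5e-06/0.0383 = 0.000117. Haaland: 1/√f = -1.8 log₁₀[(0.000117/3.7)^1.11 + 6.9/3.924e+04] = -1.8 log₁₀[1.02e-05 + 0.000176] = 6.715, so f = 0.02218.
Darcy-Weisbach: ΔP = f(L/D)(ρV²/2) = 0.02218·(672/0.0383)·(994·0.7277²/2) = 0.02218·1.755e+04·263.2 = 1.024e+05 Pa.
ΔP = 1.024e+05 Pa = 1.02 bar.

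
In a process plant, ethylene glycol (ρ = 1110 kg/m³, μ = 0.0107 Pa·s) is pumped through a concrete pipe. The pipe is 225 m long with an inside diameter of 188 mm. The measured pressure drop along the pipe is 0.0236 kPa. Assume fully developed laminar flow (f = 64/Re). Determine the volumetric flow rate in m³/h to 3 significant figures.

Q ≈ 1.08 m³/h

For laminar flow, f = 64/Re with Re = ρVD/μ, so Darcy-Weisbach reduces to ΔP = 32μLV/D². Solving for V: V = ΔP·D²/(32μL) = 23.6·(0.188)²/(32·0.0107·225) = 0.01083 m/s.
Check: Re = ρVD/μ = 1110·0.01083·0.188/0.0107 = 211.2 < 2300, so the laminar assumption holds.
Q = V·A = 0.01083·(π/4·0.188²) = 0.0003006 m³/s = 1.08 m³/h.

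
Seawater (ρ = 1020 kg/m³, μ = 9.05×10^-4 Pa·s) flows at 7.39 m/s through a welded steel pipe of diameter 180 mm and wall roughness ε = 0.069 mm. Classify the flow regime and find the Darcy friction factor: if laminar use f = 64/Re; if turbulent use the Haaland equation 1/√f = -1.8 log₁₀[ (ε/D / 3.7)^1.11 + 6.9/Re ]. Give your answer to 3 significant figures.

Re = ρVD/μ = 1020·7.39·0.18/0.000905 = 1.499e+06.
Re > 4000 → turbulent. ε/D = 6.9e-05/0.18 = 0.000383; Haaland: 1/√f = -1.8 log₁₀[3.78e-05 + 4.6e-06] = 7.871, so f = 0.01614.

f ≈ 0.0161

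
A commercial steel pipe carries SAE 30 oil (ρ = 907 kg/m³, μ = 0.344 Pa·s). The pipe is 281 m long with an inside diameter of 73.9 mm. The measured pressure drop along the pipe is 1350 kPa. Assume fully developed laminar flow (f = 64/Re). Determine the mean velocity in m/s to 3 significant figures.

V ≈ 2.38 m/s

For laminar flow, f = 64/Re with Re = ρVD/μ, so Darcy-Weisbach reduces to ΔP = 32μLV/D². Solving for V: V = ΔP·D²/(32μL) = 1.35e+06·(0.0739)²/(32·0.344·281) = 2.383 m/s.
Check: Re = ρVD/μ = 907·2.383·0.0739/0.344 = 464.4 < 2300, so the laminar assumption holds.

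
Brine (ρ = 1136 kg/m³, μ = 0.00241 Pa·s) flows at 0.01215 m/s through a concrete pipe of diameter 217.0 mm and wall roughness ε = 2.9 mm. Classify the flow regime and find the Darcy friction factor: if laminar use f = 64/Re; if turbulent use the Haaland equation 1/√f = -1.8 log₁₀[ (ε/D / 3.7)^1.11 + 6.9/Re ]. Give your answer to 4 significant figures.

Re = ρVD/μ = 1136·0.01215·0.217/0.00241 = 1243.
Re < 2300 → laminar, so f = 64/Re = 0.0515 (roughness is irrelevant in laminar flow).

f ≈ 0.05150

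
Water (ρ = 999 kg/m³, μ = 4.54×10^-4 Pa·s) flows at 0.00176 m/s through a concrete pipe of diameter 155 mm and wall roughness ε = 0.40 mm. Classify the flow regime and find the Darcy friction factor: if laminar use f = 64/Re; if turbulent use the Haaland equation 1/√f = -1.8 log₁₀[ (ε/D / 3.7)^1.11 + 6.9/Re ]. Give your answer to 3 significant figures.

Re = ρVD/μ = 999·0.00176·0.155/0.000454 = 600.3.
Re < 2300 → laminar, so f = 64/Re = 0.1066 (roughness is irrelevant in laminar flow).

f ≈ 0.107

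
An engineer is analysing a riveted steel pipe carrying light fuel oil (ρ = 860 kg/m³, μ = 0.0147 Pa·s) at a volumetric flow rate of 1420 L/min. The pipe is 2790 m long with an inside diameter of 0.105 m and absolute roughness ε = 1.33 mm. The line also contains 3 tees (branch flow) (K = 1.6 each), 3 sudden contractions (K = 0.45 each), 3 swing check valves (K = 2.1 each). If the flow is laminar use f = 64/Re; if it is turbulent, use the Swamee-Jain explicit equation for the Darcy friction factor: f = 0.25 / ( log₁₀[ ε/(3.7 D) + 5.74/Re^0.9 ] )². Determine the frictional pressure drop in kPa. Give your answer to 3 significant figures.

ΔP ≈ 3860 kPa

Q = 1420 L/min = 1420/60000 = 0.02367 m³/s.
Cross-sectional area A = πD²/4 = π(0.105)²/4 = 0.008659 m²; mean velocity V = Q/A = 0.02367/0.008659 = 2.733 m/s.
Reynolds number Re = ρVD/μ = 860 · 2.733 · 0.105 / 0.0147 = 1.679e+04.
Re > 4000 → turbulent. Relative roughness ε/D = 0.00133/0.105 = 0.0127. Swamee-Jain: f = 0.25/(log₁₀[0.0127/3.7 + 5.74/1.679e+04^0.9])² = 0.25/(log₁₀[0.00342 + 0.000904])² = 0.25/(-2.364)² = 0.04475.
Total minor-loss coefficient ΣK = 3·1.6 + 3·0.45 + 3·2.1 = 12.5.
ΔP = [f·L/D + ΣK]·(ρV²/2) = [0.04475·2790/0.105 + 12.5]·(860·2.733²/2) = [1189 + 12.5]·3212 = 3.859e+06 Pa.
ΔP = 3.859e+06 Pa = 3860 kPa.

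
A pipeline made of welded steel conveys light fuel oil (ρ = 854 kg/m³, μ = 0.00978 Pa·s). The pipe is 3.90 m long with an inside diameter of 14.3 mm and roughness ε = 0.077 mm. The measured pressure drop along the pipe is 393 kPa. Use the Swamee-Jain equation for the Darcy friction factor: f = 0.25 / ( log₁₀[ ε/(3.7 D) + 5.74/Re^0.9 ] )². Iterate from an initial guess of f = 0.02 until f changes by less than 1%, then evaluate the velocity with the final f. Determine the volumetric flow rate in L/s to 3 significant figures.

Q ≈ 1.52 L/s

Rearranging Darcy-Weisbach: V = √(2·ΔP·D/(f·L·ρ)). With ε/D = 7.7e-05/0.0143 = 0.00538, iterate starting from f = 0.02:
  f = 0.02 → V = √(2·3.93e+05·0.0143/(0.02·3.9·854)) = 12.99 m/s; Re = ρVD/μ = 1.622e+04; f → 0.03637
  f = 0.03637 → V = 9.633 m/s; Re = 1.203e+04; f → 0.03778
  f = 0.03778 → V = 9.451 m/s; Re = 1.18e+04; f → 0.03788
Converged (Δf/f < 1%). With the final f = 0.03788: V = √(2·3.93e+05·0.0143/(0.03788·3.9·854)) = 9.439 m/s.
Q = V·A = 9.439·(π/4·0.0143²) = 0.001516 m³/s = 1.52 L/s.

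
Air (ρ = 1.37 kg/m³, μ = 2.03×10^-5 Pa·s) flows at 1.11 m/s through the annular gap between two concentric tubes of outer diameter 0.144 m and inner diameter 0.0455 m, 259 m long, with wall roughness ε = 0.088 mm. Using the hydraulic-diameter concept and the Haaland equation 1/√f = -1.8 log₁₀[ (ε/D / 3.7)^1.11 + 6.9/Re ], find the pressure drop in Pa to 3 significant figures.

Hydraulic diameter D_h = 4A/P = D_o - D_i = 0.144 - 0.0455 = 0.0985 m.
Re = ρVD_h/μ = 1.37·1.11·0.0985/2.03e-05 = 7379.
ε/D_h = 8.8e-05/0.0985 = 0.000893; Haaland gives 1/√f = -1.8 log₁₀[9.66e-05+0.000935] = 5.376, so f = 0.03461.
ΔP = f(L/D_h)(ρV²/2) = 0.03461·259/0.0985·0.844 = 76.8 Pa.

ΔP ≈ 76.8 Pa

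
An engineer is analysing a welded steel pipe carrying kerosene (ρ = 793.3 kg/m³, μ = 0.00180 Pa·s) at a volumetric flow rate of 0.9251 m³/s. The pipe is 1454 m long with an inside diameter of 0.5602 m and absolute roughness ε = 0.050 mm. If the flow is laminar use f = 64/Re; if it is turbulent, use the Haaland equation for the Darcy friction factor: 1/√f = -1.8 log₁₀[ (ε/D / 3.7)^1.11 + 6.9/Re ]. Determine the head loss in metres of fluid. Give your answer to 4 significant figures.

h_f ≈ 24.70 m

Cross-sectional area A = πD²/4 = π(0.5602)²/4 = 0.2465 m²; mean velocity V = Q/A = 0.9251/0.2465 = 3.753 m/s.
Reynolds number Re = ρVD/μ = 793.3 · 3.753 · 0.5602 / 0.0018 = 9.267e+05.
Re > 4000 → turbulent. Relative roughness ε/D = 5e-05/0.5602 = 8.93e-05. Haaland: 1/√f = -1.8 log₁₀[(8.93e-05/3.7)^1.11 + 6.9/9.267e+05] = -1.8 log₁₀[7.49e-06 + 7.45e-06] = 8.686, so f = 0.01325.
Darcy-Weisbach: ΔP = f(L/D)(ρV²/2) = 0.01325·(1454/0.5602)·(793.3·3.753²/2) = 0.01325·2596·5588 = 1.922e+05 Pa.
Head loss h_f = ΔP/(ρg) = 1.922e+05/(793.3·9.81) = 24.70 m.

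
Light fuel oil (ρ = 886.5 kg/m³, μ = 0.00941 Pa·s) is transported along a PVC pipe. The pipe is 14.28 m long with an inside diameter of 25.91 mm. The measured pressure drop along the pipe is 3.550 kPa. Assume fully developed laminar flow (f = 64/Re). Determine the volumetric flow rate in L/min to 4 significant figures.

For laminar flow, f = 64/Re with Re = ρVD/μ, so Darcy-Weisbach reduces to ΔP = 32μLV/D². Solving for V: V = ΔP·D²/(32μL) = 3550·(0.02591)²/(32·0.00941·14.28) = 0.5542 m/s.
Check: Re = ρVD/μ = 886.5·0.5542·0.02591/0.00941 = 1353 < 2300, so the laminar assumption holds.
Q = V·A = 0.5542·(π/4·0.02591²) = 0.0002922 m³/s = 17.53 L/min.

Q ≈ 17.53 L/min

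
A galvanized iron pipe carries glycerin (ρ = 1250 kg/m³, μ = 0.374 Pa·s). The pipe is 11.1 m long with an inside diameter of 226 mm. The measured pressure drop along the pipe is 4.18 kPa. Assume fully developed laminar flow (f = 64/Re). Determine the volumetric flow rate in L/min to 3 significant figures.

Q ≈ 3870 L/min

For laminar flow, f = 64/Re with Re = ρVD/μ, so Darcy-Weisbach reduces to ΔP = 32μLV/D². Solving for V: V = ΔP·D²/(32μL) = 4180·(0.226)²/(32·0.374·11.1) = 1.607 m/s.
Check: Re = ρVD/μ = 1250·1.607·0.226/0.374 = 1214 < 2300, so the laminar assumption holds.
Q = V·A = 1.607·(π/4·0.226²) = 0.06447 m³/s = 3870 L/min.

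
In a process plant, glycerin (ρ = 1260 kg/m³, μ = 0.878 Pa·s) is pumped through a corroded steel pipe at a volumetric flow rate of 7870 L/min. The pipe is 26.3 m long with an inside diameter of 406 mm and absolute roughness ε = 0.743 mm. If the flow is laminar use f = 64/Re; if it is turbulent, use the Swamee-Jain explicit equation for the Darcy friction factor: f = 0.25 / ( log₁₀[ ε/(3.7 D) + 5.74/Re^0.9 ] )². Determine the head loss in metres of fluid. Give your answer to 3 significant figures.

Q = 7870 L/min = 7870/60000 = 0.1312 m³/s.
Cross-sectional area A = πD²/4 = π(0.406)²/4 = 0.1295 m²; mean velocity V = Q/A = 0.1312/0.1295 = 1.013 m/s.
Reynolds number Re = ρVD/μ = 1260 · 1.013 · 0.406 / 0.878 = 590.3.
Re < 2300 → laminar flow, so f = 64/Re = 64/590.3 = 0.1084 (the turbulent correlation is not needed).
Darcy-Weisbach: ΔP = f(L/D)(ρV²/2) = 0.1084·(26.3/0.406)·(1260·1.013²/2) = 0.1084·64.78·646.7 = 4542 Pa.
Head loss h_f = ΔP/(ρg) = 4542/(1260·9.81) = 0.367 m.

h_f ≈ 0.367 m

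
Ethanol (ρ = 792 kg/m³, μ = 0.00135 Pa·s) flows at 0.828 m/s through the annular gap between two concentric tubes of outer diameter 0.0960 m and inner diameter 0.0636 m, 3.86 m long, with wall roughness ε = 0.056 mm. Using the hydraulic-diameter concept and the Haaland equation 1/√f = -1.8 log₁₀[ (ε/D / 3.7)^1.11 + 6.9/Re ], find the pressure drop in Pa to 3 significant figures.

ΔP ≈ 978 Pa

Hydraulic diameter D_h = 4A/P = D_o - D_i = 0.096 - 0.0636 = 0.0324 m.
Re = ρVD_h/μ = 792·0.828·0.0324/0.00135 = 1.574e+04.
ε/D_h = 5.6e-05/0.0324 = 0.00173; Haaland gives 1/√f = -1.8 log₁₀[0.000201+0.000438] = 5.75, so f = 0.03025.
ΔP = f(L/D_h)(ρV²/2) = 0.03025·3.86/0.0324·271.5 = 978.4 Pa.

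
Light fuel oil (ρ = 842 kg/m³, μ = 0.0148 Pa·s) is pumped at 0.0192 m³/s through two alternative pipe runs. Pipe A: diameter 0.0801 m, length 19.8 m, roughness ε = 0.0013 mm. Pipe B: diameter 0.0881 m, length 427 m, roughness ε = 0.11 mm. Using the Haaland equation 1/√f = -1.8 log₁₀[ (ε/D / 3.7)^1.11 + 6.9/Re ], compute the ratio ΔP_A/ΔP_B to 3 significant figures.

Pipe A: V = Q/A = 0.0192/0.005039 = 3.81 m/s; Re = 1.736e+04; ε/D = 1.62e-05; Haaland → f = 0.02671; ΔP_A = f(L/D)(ρV²/2) = 4.035e+04 Pa.
Pipe B: V = Q/A = 0.0192/0.006096 = 3.15 m/s; Re = 1.579e+04; ε/D = 0.00125; Haaland → f = 0.02942; ΔP_B = f(L/D)(ρV²/2) = 5.956e+05 Pa.
ΔP_A/ΔP_B = 4.035e+04/5.956e+05 = 0.0677.

ΔP_A/ΔP_B ≈ 0.0677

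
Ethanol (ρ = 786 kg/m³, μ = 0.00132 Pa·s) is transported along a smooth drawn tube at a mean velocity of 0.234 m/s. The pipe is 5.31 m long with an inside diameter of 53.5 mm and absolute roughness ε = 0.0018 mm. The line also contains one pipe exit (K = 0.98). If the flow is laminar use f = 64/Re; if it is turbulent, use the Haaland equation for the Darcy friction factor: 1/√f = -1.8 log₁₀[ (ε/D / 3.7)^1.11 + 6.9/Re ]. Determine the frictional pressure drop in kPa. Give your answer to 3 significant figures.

Reynolds number Re = ρVD/μ = 786 · 0.234 · 0.0535 / 0.00132 = 7454.
Re > 4000 → turbulent. Relative roughness ε/D = 1.8e-06/0.0535 = 3.36e-05. Haaland: 1/√f = -1.8 log₁₀[(3.36e-05/3.7)^1.11 + 6.9/7454] = -1.8 log₁₀[2.54e-06 + 0.000926] = 5.458, so f = 0.03357.
Total minor-loss coefficient ΣK = 1·0.98 = 0.98.
ΔP = [f·L/D + ΣK]·(ρV²/2) = [0.03357·5.31/0.0535 + 0.98]·(786·0.234²/2) = [3.331 + 0.98]·21.52 = 92.78 Pa.
ΔP = 92.78 Pa = 0.0928 kPa.

ΔP ≈ 0.0928 kPa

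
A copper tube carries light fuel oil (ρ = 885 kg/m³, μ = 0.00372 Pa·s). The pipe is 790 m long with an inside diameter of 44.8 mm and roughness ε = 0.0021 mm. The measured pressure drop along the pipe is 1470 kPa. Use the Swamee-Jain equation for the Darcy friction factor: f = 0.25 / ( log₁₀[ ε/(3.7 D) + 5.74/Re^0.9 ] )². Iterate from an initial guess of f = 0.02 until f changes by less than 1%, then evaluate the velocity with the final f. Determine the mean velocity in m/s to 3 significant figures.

V ≈ 2.83 m/s

Rearranging Darcy-Weisbach: V = √(2·ΔP·D/(f·L·ρ)). With ε/D = 2.1e-06/0.0448 = 4.69e-05, iterate starting from f = 0.02:
  f = 0.02 → V = √(2·1.47e+06·0.0448/(0.02·790·885)) = 3.069 m/s; Re = ρVD/μ = 3.271e+04; f → 0.02305
  f = 0.02305 → V = 2.859 m/s; Re = 3.047e+04; f → 0.02343
  f = 0.02343 → V = 2.835 m/s; Re = 3.022e+04; f → 0.02348
Converged (Δf/f < 1%). With the final f = 0.02348: V = √(2·1.47e+06·0.0448/(0.02348·790·885)) = 2.833 m/s.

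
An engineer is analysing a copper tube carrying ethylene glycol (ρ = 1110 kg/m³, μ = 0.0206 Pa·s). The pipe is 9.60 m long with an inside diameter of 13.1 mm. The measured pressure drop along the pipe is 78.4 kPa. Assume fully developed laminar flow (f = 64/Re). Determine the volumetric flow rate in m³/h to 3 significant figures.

Q ≈ 1.03 m³/h

For laminar flow, f = 64/Re with Re = ρVD/μ, so Darcy-Weisbach reduces to ΔP = 32μLV/D². Solving for V: V = ΔP·D²/(32μL) = 7.84e+04·(0.0131)²/(32·0.0206·9.6) = 2.126 m/s.
Check: Re = ρVD/μ = 1110·2.126·0.0131/0.0206 = 1501 < 2300, so the laminar assumption holds.
Q = V·A = 2.126·(π/4·0.0131²) = 0.0002866 m³/s = 1.03 m³/h.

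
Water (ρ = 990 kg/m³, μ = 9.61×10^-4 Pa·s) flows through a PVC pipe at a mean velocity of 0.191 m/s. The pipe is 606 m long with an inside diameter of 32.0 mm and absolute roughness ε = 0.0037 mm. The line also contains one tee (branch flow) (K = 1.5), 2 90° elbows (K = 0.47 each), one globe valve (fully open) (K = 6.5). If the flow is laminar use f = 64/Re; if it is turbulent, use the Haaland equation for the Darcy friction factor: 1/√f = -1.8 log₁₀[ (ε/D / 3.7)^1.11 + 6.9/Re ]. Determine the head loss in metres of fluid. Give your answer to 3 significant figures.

h_f ≈ 1.26 m

Reynolds number Re = ρVD/μ = 990 · 0.191 · 0.032 / 0.000961 = 6296.
Re > 4000 → turbulent. Relative roughness ε/D = 3.7e-06/0.032 = 0.000116. Haaland: 1/√f = -1.8 log₁₀[(0.000116/3.7)^1.11 + 6.9/6296] = -1.8 log₁₀[9.98e-06 + 0.0011] = 5.321, so f = 0.03531.
Total minor-loss coefficient ΣK = 1·1.5 + 2·0.47 + 1·6.5 = 8.94.
ΔP = [f·L/D + ΣK]·(ρV²/2) = [0.03531·606/0.032 + 8.94]·(990·0.191²/2) = [668.8 + 8.94]·18.06 = 1.224e+04 Pa.
Head loss h_f = ΔP/(ρg) = 1.224e+04/(990·9.81) = 1.26 m.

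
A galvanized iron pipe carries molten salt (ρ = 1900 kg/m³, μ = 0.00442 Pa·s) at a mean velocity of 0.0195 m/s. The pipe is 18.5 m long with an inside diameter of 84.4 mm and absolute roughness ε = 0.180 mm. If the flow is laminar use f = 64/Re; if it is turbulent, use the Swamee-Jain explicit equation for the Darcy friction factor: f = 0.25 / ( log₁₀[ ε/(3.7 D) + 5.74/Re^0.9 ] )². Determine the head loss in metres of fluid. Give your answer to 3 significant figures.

h_f ≈ 3.84×10^-4 m

Reynolds number Re = ρVD/μ = 1900 · 0.0195 · 0.0844 / 0.00442 = 707.5.
Re < 2300 → laminar flow, so f = 64/Re = 64/707.5 = 0.09046 (the turbulent correlation is not needed).
Darcy-Weisbach: ΔP = f(L/D)(ρV²/2) = 0.09046·(18.5/0.0844)·(1900·0.0195²/2) = 0.09046·219.2·0.3612 = 7.163 Pa.
Head loss h_f = ΔP/(ρg) = 7.163/(1900·9.81) = 3.84×10^-4 m.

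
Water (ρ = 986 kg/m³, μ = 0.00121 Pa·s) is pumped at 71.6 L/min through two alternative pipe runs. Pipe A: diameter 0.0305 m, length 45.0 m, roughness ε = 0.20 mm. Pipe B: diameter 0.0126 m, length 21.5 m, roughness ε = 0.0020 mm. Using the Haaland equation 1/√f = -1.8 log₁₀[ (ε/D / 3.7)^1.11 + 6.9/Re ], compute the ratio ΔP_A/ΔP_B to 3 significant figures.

ΔP_A/ΔP_B ≈ 0.0471

Pipe A: V = Q/A = 0.001193/0.0007306 = 1.633 m/s; Re = 4.059e+04; ε/D = 0.00656; Haaland → f = 0.03481; ΔP_A = f(L/D)(ρV²/2) = 6.755e+04 Pa.
Pipe B: V = Q/A = 0.001193/0.0001247 = 9.57 m/s; Re = 9.826e+04; ε/D = 0.000159; Haaland → f = 0.0186; ΔP_B = f(L/D)(ρV²/2) = 1.433e+06 Pa.
ΔP_A/ΔP_B = 6.755e+04/1.433e+06 = 0.0471.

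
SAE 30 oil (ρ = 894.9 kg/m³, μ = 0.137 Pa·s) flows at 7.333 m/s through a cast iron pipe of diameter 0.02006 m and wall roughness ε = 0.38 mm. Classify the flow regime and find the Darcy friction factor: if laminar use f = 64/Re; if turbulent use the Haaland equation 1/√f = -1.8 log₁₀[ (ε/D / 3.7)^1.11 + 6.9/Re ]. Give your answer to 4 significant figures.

Re = ρVD/μ = 894.9·7.333·0.02006/0.137 = 960.9.
Re < 2300 → laminar, so f = 64/Re = 0.06661 (roughness is irrelevant in laminar flow).

f ≈ 0.06661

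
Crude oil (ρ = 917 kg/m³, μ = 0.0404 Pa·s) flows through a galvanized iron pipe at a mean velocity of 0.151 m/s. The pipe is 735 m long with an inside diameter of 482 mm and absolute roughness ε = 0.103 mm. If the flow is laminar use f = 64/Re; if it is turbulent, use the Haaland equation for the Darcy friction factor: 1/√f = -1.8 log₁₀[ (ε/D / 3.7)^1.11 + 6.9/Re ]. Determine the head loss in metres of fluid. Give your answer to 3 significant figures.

Reynolds number Re = ρVD/μ = 917 · 0.151 · 0.482 / 0.0404 = 1652.
Re < 2300 → laminar flow, so f = 64/Re = 64/1652 = 0.03874 (the turbulent correlation is not needed).
Darcy-Weisbach: ΔP = f(L/D)(ρV²/2) = 0.03874·(735/0.482)·(917·0.151²/2) = 0.03874·1525·10.45 = 617.6 Pa.
Head loss h_f = ΔP/(ρg) = 617.6/(917·9.81) = 0.0687 m.

h_f ≈ 0.0687 m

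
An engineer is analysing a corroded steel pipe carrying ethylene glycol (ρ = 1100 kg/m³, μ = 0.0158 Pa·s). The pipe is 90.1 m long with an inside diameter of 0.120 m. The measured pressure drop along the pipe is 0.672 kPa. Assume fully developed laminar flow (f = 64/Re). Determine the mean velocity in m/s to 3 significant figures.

V ≈ 0.212 m/s

For laminar flow, f = 64/Re with Re = ρVD/μ, so Darcy-Weisbach reduces to ΔP = 32μLV/D². Solving for V: V = ΔP·D²/(32μL) = 672·(0.12)²/(32·0.0158·90.1) = 0.2124 m/s.
Check: Re = ρVD/μ = 1100·0.2124·0.12/0.0158 = 1775 < 2300, so the laminar assumption holds.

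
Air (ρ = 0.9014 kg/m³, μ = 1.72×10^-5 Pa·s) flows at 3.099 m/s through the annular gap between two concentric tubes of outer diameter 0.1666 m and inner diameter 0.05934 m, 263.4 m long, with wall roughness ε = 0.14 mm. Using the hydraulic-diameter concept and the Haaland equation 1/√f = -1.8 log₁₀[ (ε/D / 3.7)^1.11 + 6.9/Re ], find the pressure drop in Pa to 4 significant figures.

Hydraulic diameter D_h = 4A/P = D_o - D_i = 0.1666 - 0.05934 = 0.1073 m.
Re = ρVD_h/μ = 0.9014·3.099·0.1073/1.72e-05 = 1.742e+04.
ε/D_h = 0.00014/0.1073 = 0.00131; Haaland gives 1/√f = -1.8 log₁₀[0.000147+0.000396] = 5.877, so f = 0.02895.
ΔP = f(L/D_h)(ρV²/2) = 0.02895·263.4/0.1073·4.328 = 307.7 Pa.

ΔP ≈ 307.7 Pa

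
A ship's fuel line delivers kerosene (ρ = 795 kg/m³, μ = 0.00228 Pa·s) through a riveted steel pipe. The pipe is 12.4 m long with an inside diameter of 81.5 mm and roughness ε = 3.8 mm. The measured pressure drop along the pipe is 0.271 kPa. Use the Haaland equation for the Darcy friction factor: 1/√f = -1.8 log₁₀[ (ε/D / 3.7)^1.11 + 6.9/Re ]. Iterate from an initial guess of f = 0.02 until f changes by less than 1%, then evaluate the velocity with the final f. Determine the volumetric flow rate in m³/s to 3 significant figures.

Q ≈ 0.00129 m³/s

Rearranging Darcy-Weisbach: V = √(2·ΔP·D/(f·L·ρ)). With ε/D = 0.0038/0.0815 = 0.0466, iterate starting from f = 0.02:
  f = 0.02 → V = √(2·271·0.0815/(0.02·12.4·795)) = 0.4733 m/s; Re = ρVD/μ = 1.345e+04; f → 0.07128
  f = 0.07128 → V = 0.2507 m/s; Re = 7125; f → 0.0729
  f = 0.0729 → V = 0.2479 m/s; Re = 7046; f → 0.07294
Converged (Δf/f < 1%). With the final f = 0.07294: V = √(2·271·0.0815/(0.07294·12.4·795)) = 0.2479 m/s.
Q = V·A = 0.2479·(π/4·0.0815²) = 0.001293 m³/s = 0.00129 m³/s.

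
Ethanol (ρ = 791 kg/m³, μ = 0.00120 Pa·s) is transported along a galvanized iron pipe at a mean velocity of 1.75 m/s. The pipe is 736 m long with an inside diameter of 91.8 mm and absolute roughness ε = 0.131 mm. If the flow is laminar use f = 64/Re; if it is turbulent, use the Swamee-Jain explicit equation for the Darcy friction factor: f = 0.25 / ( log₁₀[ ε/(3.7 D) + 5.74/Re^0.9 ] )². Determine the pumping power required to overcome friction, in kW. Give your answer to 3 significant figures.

Reynolds number Re = ρVD/μ = 791 · 1.75 · 0.0918 / 0.0012 = 1.059e+05.
Re > 4000 → turbulent. Relative roughness ε/D = 0.000131/0.0918 = 0.00143. Swamee-Jain: f = 0.25/(log₁₀[0.00143/3.7 + 5.74/1.059e+05^0.9])² = 0.25/(log₁₀[0.000386 + 0.000172])² = 0.25/(-3.253)² = 0.02362.
Darcy-Weisbach: ΔP = f(L/D)(ρV²/2) = 0.02362·(736/0.0918)·(791·1.75²/2) = 0.02362·8017·1211 = 2.294e+05 Pa.
Q = V·A = 1.75·0.006619 = 0.01158 m³/s.
Pumping power P = QΔP = 0.01158·2.294e+05 = 2657 W = 2.66 kW.

P ≈ 2.66 kW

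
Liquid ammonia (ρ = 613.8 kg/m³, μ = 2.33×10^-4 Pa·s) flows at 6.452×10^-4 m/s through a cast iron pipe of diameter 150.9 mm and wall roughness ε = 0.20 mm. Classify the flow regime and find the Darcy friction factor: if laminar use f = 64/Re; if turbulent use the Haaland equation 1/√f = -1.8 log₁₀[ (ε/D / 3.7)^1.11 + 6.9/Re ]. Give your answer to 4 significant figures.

Re = ρVD/μ = 613.8·0.0006452·0.1509/0.000233 = 256.5.
Re < 2300 → laminar, so f = 64/Re = 0.2495 (roughness is irrelevant in laminar flow).

f ≈ 0.2495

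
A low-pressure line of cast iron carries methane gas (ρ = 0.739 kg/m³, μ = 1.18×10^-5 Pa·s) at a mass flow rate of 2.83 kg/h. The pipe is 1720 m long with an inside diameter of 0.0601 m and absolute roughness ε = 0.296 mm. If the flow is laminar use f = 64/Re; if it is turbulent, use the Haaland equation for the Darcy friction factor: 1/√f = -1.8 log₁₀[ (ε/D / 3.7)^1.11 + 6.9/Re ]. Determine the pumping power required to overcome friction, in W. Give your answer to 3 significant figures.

ṁ = 2.83 kg/h = 2.83/3600 = 0.0007861 kg/s.
A = πD²/4 = π(0.0601)²/4 = 0.002837 m²; mean velocity V = ṁ/(ρA) = 0.0007861/(0.739 · 0.002837) = 0.375 m/s.
Reynolds number Re = ρVD/μ = 0.739 · 0.375 · 0.0601 / 1.18e-05 = 1411.
Re < 2300 → laminar flow, so f = 64/Re = 64/1411 = 0.04535 (the turbulent correlation is not needed).
Darcy-Weisbach: ΔP = f(L/D)(ρV²/2) = 0.04535·(1720/0.0601)·(0.739·0.375²/2) = 0.04535·2.862e+04·0.05195 = 67.42 Pa.
Q = ṁ/ρ = 0.0007861/0.739 = 0.001064 m³/s.
Pumping power P = QΔP = 0.001064·67.42 = 0.07172 W = 0.0717 W.

P ≈ 0.0717 W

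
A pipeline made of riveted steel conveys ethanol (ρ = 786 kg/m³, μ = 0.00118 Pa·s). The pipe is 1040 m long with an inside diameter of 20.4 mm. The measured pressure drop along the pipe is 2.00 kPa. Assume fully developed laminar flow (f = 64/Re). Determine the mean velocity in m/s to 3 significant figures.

For laminar flow, f = 64/Re with Re = ρVD/μ, so Darcy-Weisbach reduces to ΔP = 32μLV/D². Solving for V: V = ΔP·D²/(32μL) = 2000·(0.0204)²/(32·0.00118·1040) = 0.02119 m/s.
Check: Re = ρVD/μ = 786·0.02119·0.0204/0.00118 = 288 < 2300, so the laminar assumption holds.

V ≈ 0.0212 m/s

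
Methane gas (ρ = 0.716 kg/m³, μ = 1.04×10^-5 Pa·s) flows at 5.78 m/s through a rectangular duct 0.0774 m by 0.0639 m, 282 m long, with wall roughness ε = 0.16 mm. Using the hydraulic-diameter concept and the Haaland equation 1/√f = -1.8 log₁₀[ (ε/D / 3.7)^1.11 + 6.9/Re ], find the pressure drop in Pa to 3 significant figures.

Hydraulic diameter D_h = 4A/P = 4·(0.0774·0.0639)/(2·(0.0774+0.0639)) = 0.01978/0.2826 = 0.07001 m.
Re = ρVD_h/μ = 0.716·5.78·0.07001/1.04e-05 = 2.786e+04.
ε/D_h = 0.00016/0.07001 = 0.00229; Haaland gives 1/√f = -1.8 log₁₀[0.000274+0.000248] = 5.909, so f = 0.02864.
ΔP = f(L/D_h)(ρV²/2) = 0.02864·282/0.07001·11.96 = 1380 Pa.

ΔP ≈ 1380 Pa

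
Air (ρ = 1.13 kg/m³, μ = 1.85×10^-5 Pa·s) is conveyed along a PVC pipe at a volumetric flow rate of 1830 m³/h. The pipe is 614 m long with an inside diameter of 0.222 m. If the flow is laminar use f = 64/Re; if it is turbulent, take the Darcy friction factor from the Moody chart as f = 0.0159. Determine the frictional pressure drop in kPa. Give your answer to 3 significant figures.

ΔP ≈ 4.29 kPa

Q = 1830 m³/h = 1830/3600 = 0.5083 m³/s.
Cross-sectional area A = πD²/4 = π(0.222)²/4 = 0.03871 m²; mean velocity V = Q/A = 0.5083/0.03871 = 13.13 m/s.
Reynolds number Re = ρVD/μ = 1.13 · 13.13 · 0.222 / 1.85e-05 = 1.781e+05.
Re > 4000 → turbulent; use the Moody-chart value f = 0.0159.
Darcy-Weisbach: ΔP = f(L/D)(ρV²/2) = 0.0159·(614/0.222)·(1.13·13.13²/2) = 0.0159·2766·97.44 = 4285 Pa.
ΔP = 4285 Pa = 4.29 kPa.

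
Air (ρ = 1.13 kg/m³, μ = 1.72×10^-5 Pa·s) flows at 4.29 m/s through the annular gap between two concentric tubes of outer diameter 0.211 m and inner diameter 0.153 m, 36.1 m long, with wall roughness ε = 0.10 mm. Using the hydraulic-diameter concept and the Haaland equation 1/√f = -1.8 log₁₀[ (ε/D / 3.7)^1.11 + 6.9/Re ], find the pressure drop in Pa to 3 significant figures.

Hydraulic diameter D_h = 4A/P = D_o - D_i = 0.211 - 0.153 = 0.058 m.
Re = ρVD_h/μ = 1.13·4.29·0.058/1.72e-05 = 1.635e+04.
ε/D_h = 0.0001/0.058 = 0.00172; Haaland gives 1/√f = -1.8 log₁₀[0.0002+0.000422] = 5.771, so f = 0.03003.
ΔP = f(L/D_h)(ρV²/2) = 0.03003·36.1/0.058·10.4 = 194.4 Pa.

ΔP ≈ 194 Pa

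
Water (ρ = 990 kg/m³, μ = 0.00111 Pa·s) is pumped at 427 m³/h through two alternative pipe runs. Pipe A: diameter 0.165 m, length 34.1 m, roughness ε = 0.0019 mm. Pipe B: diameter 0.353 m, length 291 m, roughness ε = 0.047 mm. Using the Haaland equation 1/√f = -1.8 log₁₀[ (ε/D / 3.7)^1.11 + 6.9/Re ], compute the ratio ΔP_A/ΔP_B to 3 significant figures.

ΔP_A/ΔP_B ≈ 4.24

Pipe A: V = Q/A = 0.1186/0.02138 = 5.547 m/s; Re = 8.163e+05; ε/D = 1.15e-05; Haaland → f = 0.01217; ΔP_A = f(L/D)(ρV²/2) = 3.832e+04 Pa.
Pipe B: V = Q/A = 0.1186/0.09787 = 1.212 m/s; Re = 3.816e+05; ε/D = 0.000133; Haaland → f = 0.01506; ΔP_B = f(L/D)(ρV²/2) = 9029 Pa.
ΔP_A/ΔP_B = 3.832e+04/9029 = 4.24.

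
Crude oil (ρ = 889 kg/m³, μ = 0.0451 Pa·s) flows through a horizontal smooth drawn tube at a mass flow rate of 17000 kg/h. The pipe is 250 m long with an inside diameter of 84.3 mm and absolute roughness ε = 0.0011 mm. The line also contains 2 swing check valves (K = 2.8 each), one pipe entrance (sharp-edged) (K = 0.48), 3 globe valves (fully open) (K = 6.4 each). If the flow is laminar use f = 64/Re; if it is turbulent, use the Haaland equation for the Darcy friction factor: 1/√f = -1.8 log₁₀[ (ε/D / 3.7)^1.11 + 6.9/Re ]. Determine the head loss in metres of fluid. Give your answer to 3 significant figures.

ṁ = 17000 kg/h = 17000/3600 = 4.722 kg/s.
A = πD²/4 = π(0.0843)²/4 = 0.005581 m²; mean velocity V = ṁ/(ρA) = 4.722/(889 · 0.005581) = 0.9517 m/s.
Reynolds number Re = ρVD/μ = 889 · 0.9517 · 0.0843 / 0.0451 = 1581.
Re < 2300 → laminar flow, so f = 64/Re = 64/1581 = 0.04047 (the turbulent correlation is not needed).
Total minor-loss coefficient ΣK = 2·2.8 + 1·0.48 + 3·6.4 = 25.3.
ΔP = [f·L/D + ΣK]·(ρV²/2) = [0.04047·250/0.0843 + 25.3]·(889·0.9517²/2) = [120 + 25.3]·402.6 = 5.85e+04 Pa.
Head loss h_f = ΔP/(ρg) = 5.85e+04/(889·9.81) = 6.71 m.

h_f ≈ 6.71 m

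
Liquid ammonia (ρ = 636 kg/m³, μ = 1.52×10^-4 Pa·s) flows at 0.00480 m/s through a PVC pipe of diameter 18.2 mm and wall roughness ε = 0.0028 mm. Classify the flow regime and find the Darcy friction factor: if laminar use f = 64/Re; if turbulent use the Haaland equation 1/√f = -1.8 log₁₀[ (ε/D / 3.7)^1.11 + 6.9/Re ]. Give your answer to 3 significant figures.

f ≈ 0.175

Re = ρVD/μ = 636·0.0048·0.0182/0.000152 = 365.5.
Re < 2300 → laminar, so f = 64/Re = 0.1751 (roughness is irrelevant in laminar flow).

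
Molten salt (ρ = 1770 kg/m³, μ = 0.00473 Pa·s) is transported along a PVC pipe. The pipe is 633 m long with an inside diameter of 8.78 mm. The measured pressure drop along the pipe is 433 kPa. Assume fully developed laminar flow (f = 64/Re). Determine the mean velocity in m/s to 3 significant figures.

For laminar flow, f = 64/Re with Re = ρVD/μ, so Darcy-Weisbach reduces to ΔP = 32μLV/D². Solving for V: V = ΔP·D²/(32μL) = 4.33e+05·(0.00878)²/(32·0.00473·633) = 0.3484 m/s.
Check: Re = ρVD/μ = 1770·0.3484·0.00878/0.00473 = 1145 < 2300, so the laminar assumption holds.

V ≈ 0.348 m/s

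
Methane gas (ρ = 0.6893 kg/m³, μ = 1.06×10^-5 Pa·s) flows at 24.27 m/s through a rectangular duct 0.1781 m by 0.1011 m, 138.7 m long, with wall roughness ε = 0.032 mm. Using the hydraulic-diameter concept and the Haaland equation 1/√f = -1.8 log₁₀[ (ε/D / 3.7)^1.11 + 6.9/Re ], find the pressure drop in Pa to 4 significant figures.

ΔP ≈ 3743 Pa

Hydraulic diameter D_h = 4A/P = 4·(0.1781·0.1011)/(2·(0.1781+0.1011)) = 0.07202/0.5584 = 0.129 m.
Re = ρVD_h/μ = 0.6893·24.27·0.129/1.06e-05 = 2.036e+05.
ε/D_h = 3.2e-05/0.129 = 0.000248; Haaland gives 1/√f = -1.8 log₁₀[2.33e-05+3.39e-05] = 7.637, so f = 0.01715.
ΔP = f(L/D_h)(ρV²/2) = 0.01715·138.7/0.129·203 = 3743 Pa.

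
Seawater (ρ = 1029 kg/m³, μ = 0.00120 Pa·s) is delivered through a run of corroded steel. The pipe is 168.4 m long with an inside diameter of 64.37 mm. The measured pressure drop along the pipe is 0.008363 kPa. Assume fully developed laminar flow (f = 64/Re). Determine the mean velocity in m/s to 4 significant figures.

V ≈ 0.005359 m/s

For laminar flow, f = 64/Re with Re = ρVD/μ, so Darcy-Weisbach reduces to ΔP = 32μLV/D². Solving for V: V = ΔP·D²/(32μL) = 8.363·(0.06437)²/(32·0.0012·168.4) = 0.005359 m/s.
Check: Re = ρVD/μ = 1029·0.005359·0.06437/0.0012 = 295.8 < 2300, so the laminar assumption holds.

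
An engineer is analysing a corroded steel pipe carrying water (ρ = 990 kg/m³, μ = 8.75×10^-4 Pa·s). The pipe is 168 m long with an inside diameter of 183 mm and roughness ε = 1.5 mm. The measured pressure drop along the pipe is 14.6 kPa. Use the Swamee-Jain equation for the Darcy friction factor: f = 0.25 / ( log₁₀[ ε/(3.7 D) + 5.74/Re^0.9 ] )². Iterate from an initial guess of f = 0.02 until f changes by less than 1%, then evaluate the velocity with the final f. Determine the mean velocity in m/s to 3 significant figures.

V ≈ 0.945 m/s

Rearranging Darcy-Weisbach: V = √(2·ΔP·D/(f·L·ρ)). With ε/D = 0.0015/0.183 = 0.0082, iterate starting from f = 0.02:
  f = 0.02 → V = √(2·1.46e+04·0.183/(0.02·168·990)) = 1.267 m/s; Re = ρVD/μ = 2.624e+05; f → 0.03587
  f = 0.03587 → V = 0.9464 m/s; Re = 1.959e+05; f → 0.03599
Converged (Δf/f < 1%). With the final f = 0.03599: V = √(2·1.46e+04·0.183/(0.03599·168·990)) = 0.9448 m/s.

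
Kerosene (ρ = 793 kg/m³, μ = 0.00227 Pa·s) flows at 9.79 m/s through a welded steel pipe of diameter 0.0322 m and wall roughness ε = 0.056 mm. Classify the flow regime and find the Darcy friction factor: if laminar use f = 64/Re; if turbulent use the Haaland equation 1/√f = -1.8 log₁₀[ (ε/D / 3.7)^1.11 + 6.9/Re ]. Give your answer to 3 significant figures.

f ≈ 0.0241

Re = ρVD/μ = 793·9.79·0.0322/0.00227 = 1.101e+05.
Re > 4000 → turbulent. ε/D = 5.6e-05/0.0322 = 0.00174; Haaland: 1/√f = -1.8 log₁₀[0.000202 + 6.27e-05] = 6.438, so f = 0.02413.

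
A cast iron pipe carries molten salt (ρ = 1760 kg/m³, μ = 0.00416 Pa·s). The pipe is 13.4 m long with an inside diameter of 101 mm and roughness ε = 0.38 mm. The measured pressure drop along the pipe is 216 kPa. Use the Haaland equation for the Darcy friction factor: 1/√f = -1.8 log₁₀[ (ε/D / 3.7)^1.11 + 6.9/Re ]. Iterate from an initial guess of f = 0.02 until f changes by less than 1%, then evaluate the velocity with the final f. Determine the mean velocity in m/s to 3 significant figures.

Rearranging Darcy-Weisbach: V = √(2·ΔP·D/(f·L·ρ)). With ε/D = 0.00038/0.101 = 0.00376, iterate starting from f = 0.02:
  f = 0.02 → V = √(2·2.16e+05·0.101/(0.02·13.4·1760)) = 9.618 m/s; Re = ρVD/μ = 4.11e+05; f → 0.02822
  f = 0.02822 → V = 8.096 m/s; Re = 3.46e+05; f → 0.02827
Converged (Δf/f < 1%). With the final f = 0.02827: V = √(2·2.16e+05·0.101/(0.02827·13.4·1760)) = 8.09 m/s.

V ≈ 8.09 m/s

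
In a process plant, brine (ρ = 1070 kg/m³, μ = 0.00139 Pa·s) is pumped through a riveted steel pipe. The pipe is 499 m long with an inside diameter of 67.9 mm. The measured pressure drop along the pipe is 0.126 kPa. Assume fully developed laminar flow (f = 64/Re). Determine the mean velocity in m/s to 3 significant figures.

V ≈ 0.0262 m/s

For laminar flow, f = 64/Re with Re = ρVD/μ, so Darcy-Weisbach reduces to ΔP = 32μLV/D². Solving for V: V = ΔP·D²/(32μL) = 126·(0.0679)²/(32·0.00139·499) = 0.02617 m/s.
Check: Re = ρVD/μ = 1070·0.02617·0.0679/0.00139 = 1368 < 2300, so the laminar assumption holds.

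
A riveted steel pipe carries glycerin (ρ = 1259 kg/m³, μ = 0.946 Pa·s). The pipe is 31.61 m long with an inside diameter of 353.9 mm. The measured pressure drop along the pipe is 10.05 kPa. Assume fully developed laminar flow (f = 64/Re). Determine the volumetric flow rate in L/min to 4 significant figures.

For laminar flow, f = 64/Re with Re = ρVD/μ, so Darcy-Weisbach reduces to ΔP = 32μLV/D². Solving for V: V = ΔP·D²/(32μL) = 1.005e+04·(0.3539)²/(32·0.946·31.61) = 1.315 m/s.
Check: Re = ρVD/μ = 1259·1.315·0.3539/0.946 = 619.6 < 2300, so the laminar assumption holds.
Q = V·A = 1.315·(π/4·0.3539²) = 0.1294 m³/s = 7764 L/min.

Q ≈ 7764 L/min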